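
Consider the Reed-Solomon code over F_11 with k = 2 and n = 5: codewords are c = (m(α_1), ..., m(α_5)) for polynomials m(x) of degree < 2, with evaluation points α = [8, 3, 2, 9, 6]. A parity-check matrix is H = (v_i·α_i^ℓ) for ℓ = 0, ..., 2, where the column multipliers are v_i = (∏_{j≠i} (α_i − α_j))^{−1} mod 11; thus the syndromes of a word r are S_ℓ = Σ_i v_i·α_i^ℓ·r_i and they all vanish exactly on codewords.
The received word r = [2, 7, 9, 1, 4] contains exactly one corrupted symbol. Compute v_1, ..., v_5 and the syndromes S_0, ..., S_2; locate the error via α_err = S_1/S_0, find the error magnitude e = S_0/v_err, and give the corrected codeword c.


S = (4, 8, 5), error at position 3, error magnitude e = 1, c = [2, 7, 8, 1, 4].

Step 1: column multipliers v_i = (∏_{j≠i}(α_i − α_j))^{−1} mod 11.
  i = 1 (α = 8): (8−3)(8−2)(8−9)(8−6) = 5·6·(−1)·2 = −60 ≡ 6, so v_1 = 6^{−1} = 2 (mod 11).
  i = 2 (α = 3): (3−8)(3−2)(3−9)(3−6) = (−5)·1·(−6)·(−3) = −90 ≡ 9, so v_2 = 9^{−1} = 5 (mod 11).
  i = 3 (α = 2): (2−8)(2−3)(2−9)(2−6) = (−6)·(−1)·(−7)·(−4) = 168 ≡ 3, so v_3 = 3^{−1} = 4 (mod 11).
  i = 4 (α = 9): (9−8)(9−3)(9−2)(9−6) = 1·6·7·3 = 126 ≡ 5, so v_4 = 5^{−1} = 9 (mod 11).
  i = 5 (α = 6): (6−8)(6−3)(6−2)(6−9) = (−2)·3·4·(−3) = 72 ≡ 6, so v_5 = 6^{−1} = 2 (mod 11).
  v = [2, 5, 4, 9, 2].
Step 2: syndromes of r = [2, 7, 9, 1, 4] (all sums mod 11).
  S_0 = Σ v_i r_i = 2·2 + 5·7 + 4·9 + 9·1 + 2·4 = 92 ≡ 4.
  S_1 = Σ v_i α_i r_i = 2·8·2 + 5·3·7 + 4·2·9 + 9·9·1 + 2·6·4 = 338 ≡ 8.
  α_i^2 mod 11 = [9, 9, 4, 4, 3].
  S_2 = Σ v_i α_i^2 r_i = 2·9·2 + 5·9·7 + 4·4·9 + 9·4·1 + 2·3·4 = 555 ≡ 5.
  S = (4, 8, 5) ≠ 0, so r is not a codeword (an error is present).
Step 3: locate the error. For a single error e at position i, S_ℓ = v_i·e·α_i^ℓ, so α_err = S_1/S_0.
  S_0^{−1} = 4^{−1} = 3 (mod 11), so α_err = 8·3 = 24 ≡ 2 = α_3. Error position i = 3.
  Consistency check: S_2/S_1 = 5·7 = 35 ≡ 2 = α_err ✓ (single-error assumption holds).
Step 4: error magnitude e = S_0/v_3 = S_0·∏_{j≠3}(α_3 − α_j) = 4·3 = 12 ≡ 1 (mod 11).
Step 5: correct position 3: c_3 = r_3 − e = 9 − 1 ≡ 8 (mod 11). Hence c = [2, 7, 8, 1, 4].
  Check: interpolating c through the α_i gives m(x) = 10 + 10·x (degree < 2) with m(α_i) = c_i for every i, so c is indeed a codeword.


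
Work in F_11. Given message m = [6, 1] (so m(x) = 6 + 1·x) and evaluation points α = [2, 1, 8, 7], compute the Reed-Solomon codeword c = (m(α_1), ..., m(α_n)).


c = [8, 7, 3, 2]

Message polynomial: m(x) = 6 + 1·x (mod 11).
For each evaluation point α_i, compute m(α_i) mod 11:
  α_1 = 2: Horner steps 1 → 8, so m(2) = 8.
  α_2 = 1: Horner steps 1 → 7, so m(1) = 7.
  α_3 = 8: Horner steps 1 → 3, so m(8) = 3.
  α_4 = 7: Horner steps 1 → 2, so m(7) = 2.
Codeword c = [8, 7, 3, 2] ∈ F_11^4.


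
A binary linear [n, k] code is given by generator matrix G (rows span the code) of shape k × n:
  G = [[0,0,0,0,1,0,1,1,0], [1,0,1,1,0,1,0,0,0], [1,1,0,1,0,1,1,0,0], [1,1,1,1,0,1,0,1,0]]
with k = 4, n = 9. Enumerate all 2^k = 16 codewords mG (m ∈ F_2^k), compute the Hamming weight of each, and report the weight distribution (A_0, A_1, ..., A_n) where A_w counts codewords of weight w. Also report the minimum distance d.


Weight distribution: A_0 = 1, A_2 = 2, A_3 = 4, A_4 = 3, A_5 = 2, A_6 = 2, A_7 = 2. Minimum distance d = 2.

Enumerate all 2^4 = 16 messages m ∈ F_2^4.
For each, compute codeword c = mG in F_2^9, then tally its weight.
  m = 0000 → c = 000000000, weight = 0.
  m = 1000 → c = 000010110, weight = 3.
  m = 0100 → c = 101101000, weight = 4.
  m = 1100 → c = 101111110, weight = 7.
  m = 0010 → c = 110101100, weight = 5.
  m = 1010 → c = 110111010, weight = 6.
  m = 0110 → c = 011000100, weight = 3.
  m = 1110 → c = 011010010, weight = 4.
  m = 0001 → c = 111101010, weight = 6.
  m = 1001 → c = 111111100, weight = 7.
  m = 0101 → c = 010000010, weight = 2.
  m = 1101 → c = 010010100, weight = 3.
  m = 0011 → c = 001000110, weight = 3.
  m = 1011 → c = 001010000, weight = 2.
  m = 0111 → c = 100101110, weight = 5.
  m = 1111 → c = 100111000, weight = 4.
Tally weights:
  weight 0: 1 codewords.
  weight 2: 2 codewords.
  weight 3: 4 codewords.
  weight 4: 3 codewords.
  weight 5: 2 codewords.
  weight 6: 2 codewords.
  weight 7: 2 codewords.
Minimum distance d = smallest w > 0 with A_w > 0 = 2.
Sanity: Σ A_w = 16 = 2^4 = 16 ✓.


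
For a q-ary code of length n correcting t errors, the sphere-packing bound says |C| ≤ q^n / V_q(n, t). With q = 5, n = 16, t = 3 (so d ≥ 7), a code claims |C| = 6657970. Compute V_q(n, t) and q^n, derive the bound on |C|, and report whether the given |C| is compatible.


V_q(n, t) = 37825, q^n = 152587890625, Hamming bound = 4034048, |C| = 6657970 > bound (violated).

Step 1: Compute V_q(n, t) = Σ_{j=0}^3 C(n, j) (q−1)^j.
  j = 0: C(16,0)·(4)^0 = 1·1 = 1.
  j = 1: C(16,1)·(4)^1 = 16·4 = 64.
  j = 2: C(16,2)·(4)^2 = 120·16 = 1920.
  j = 3: C(16,3)·(4)^3 = 560·64 = 35840.
  V_q(n, t) = 1 + 64 + 1920 + 35840 = 37825.
Step 2: q^n = 5^16 = 152587890625.
Step 3: Hamming bound ⌊q^n / V_q(n,t)⌋ = ⌊152587890625/37825⌋ = 4034048.
Step 4: Compare |C| = 6657970 to 4034048: violated.
The claimed |C| lies above the Hamming bound, so no 5-ary code of length 16 with d ≥ 7 can have 6657970 codewords.


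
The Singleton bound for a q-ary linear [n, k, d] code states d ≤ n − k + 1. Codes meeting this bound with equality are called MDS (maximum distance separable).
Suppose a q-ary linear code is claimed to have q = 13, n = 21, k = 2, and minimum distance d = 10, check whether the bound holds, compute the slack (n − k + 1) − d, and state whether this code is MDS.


Singleton RHS = n − k + 1 = 20, slack = 10, bound satisfied, not MDS.

Singleton bound: d ≤ n − k + 1.
Here n = 21, k = 2, so n − k + 1 = 20.
Given d = 10, check d ≤ 20: YES.
Slack = (n − k + 1) − d = 10.
The code is NOT MDS (slack = 10 > 0).
Description: the claimed parameters are [21, 2, 10]_13; such a code would be non-MDS.


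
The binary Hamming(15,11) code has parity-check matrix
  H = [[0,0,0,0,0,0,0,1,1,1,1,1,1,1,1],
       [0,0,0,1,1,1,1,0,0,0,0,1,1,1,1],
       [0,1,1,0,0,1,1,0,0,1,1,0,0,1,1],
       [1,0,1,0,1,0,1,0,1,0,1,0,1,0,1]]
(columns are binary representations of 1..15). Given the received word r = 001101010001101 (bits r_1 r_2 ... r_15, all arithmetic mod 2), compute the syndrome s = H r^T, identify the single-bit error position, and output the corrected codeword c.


s = (0, 1, 1, 1)^T, error position = 7, corrected codeword c = 001101110001101

Compute s = H r^T mod 2 one row at a time:
  s_1 = 1 + 0 + 0 + 0 + 1 + 1 + 0 + 1 = 4 ≡ 0 (mod 2).
  s_2 = 1 + 0 + 1 + 0 + 1 + 1 + 0 + 1 = 5 ≡ 1 (mod 2).
  s_3 = 0 + 1 + 1 + 0 + 0 + 0 + 0 + 1 = 3 ≡ 1 (mod 2).
  s_4 = 0 + 1 + 0 + 0 + 0 + 0 + 1 + 1 = 3 ≡ 1 (mod 2).
s = (0, 1, 1, 1)^T — this equals column 7 of H (binary 0111), so error is at position 7.
Correct: flip bit 7 of r = 001101010001101 to get c = 001101110001101.


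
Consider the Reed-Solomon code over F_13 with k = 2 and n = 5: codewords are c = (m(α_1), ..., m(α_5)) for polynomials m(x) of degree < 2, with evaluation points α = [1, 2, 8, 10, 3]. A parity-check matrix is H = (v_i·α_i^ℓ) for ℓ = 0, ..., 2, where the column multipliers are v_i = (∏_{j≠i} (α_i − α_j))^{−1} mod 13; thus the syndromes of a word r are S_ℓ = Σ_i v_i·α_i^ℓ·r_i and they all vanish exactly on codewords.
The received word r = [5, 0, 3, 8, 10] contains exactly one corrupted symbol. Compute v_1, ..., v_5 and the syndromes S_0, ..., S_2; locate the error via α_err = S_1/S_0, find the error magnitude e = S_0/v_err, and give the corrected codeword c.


S = (3, 6, 12), error at position 2, error magnitude e = 12, c = [5, 1, 3, 8, 10].

Step 1: column multipliers v_i = (∏_{j≠i}(α_i − α_j))^{−1} mod 13.
  i = 1 (α = 1): (1−2)(1−8)(1−10)(1−3) = (−1)·(−7)·(−9)·(−2) = 126 ≡ 9, so v_1 = 9^{−1} = 3 (mod 13).
  i = 2 (α = 2): (2−1)(2−8)(2−10)(2−3) = 1·(−6)·(−8)·(−1) = −48 ≡ 4, so v_2 = 4^{−1} = 10 (mod 13).
  i = 3 (α = 8): (8−1)(8−2)(8−10)(8−3) = 7·6·(−2)·5 = −420 ≡ 9, so v_3 = 9^{−1} = 3 (mod 13).
  i = 4 (α = 10): (10−1)(10−2)(10−8)(10−3) = 9·8·2·7 = 1008 ≡ 7, so v_4 = 7^{−1} = 2 (mod 13).
  i = 5 (α = 3): (3−1)(3−2)(3−8)(3−10) = 2·1·(−5)·(−7) = 70 ≡ 5, so v_5 = 5^{−1} = 8 (mod 13).
  v = [3, 10, 3, 2, 8].
Step 2: syndromes of r = [5, 0, 3, 8, 10] (all sums mod 13).
  S_0 = Σ v_i r_i = 3·5 + 10·0 + 3·3 + 2·8 + 8·10 = 120 ≡ 3.
  S_1 = Σ v_i α_i r_i = 3·1·5 + 10·2·0 + 3·8·3 + 2·10·8 + 8·3·10 = 487 ≡ 6.
  α_i^2 mod 13 = [1, 4, 12, 9, 9].
  S_2 = Σ v_i α_i^2 r_i = 3·1·5 + 10·4·0 + 3·12·3 + 2·9·8 + 8·9·10 = 987 ≡ 12.
  S = (3, 6, 12) ≠ 0, so r is not a codeword (an error is present).
Step 3: locate the error. For a single error e at position i, S_ℓ = v_i·e·α_i^ℓ, so α_err = S_1/S_0.
  S_0^{−1} = 3^{−1} = 9 (mod 13), so α_err = 6·9 = 54 ≡ 2 = α_2. Error position i = 2.
  Consistency check: S_2/S_1 = 12·11 = 132 ≡ 2 = α_err ✓ (single-error assumption holds).
Step 4: error magnitude e = S_0/v_2 = S_0·∏_{j≠2}(α_2 − α_j) = 3·4 = 12 ≡ 12 (mod 13).
Step 5: correct position 2: c_2 = r_2 − e = 0 − 12 ≡ 1 (mod 13). Hence c = [5, 1, 3, 8, 10].
  Check: interpolating c through the α_i gives m(x) = 9 + 9·x (degree < 2) with m(α_i) = c_i for every i, so c is indeed a codeword.


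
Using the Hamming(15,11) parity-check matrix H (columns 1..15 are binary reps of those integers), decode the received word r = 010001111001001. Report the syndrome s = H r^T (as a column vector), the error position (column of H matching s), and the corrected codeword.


s = (0, 0, 0, 1)^T, error position = 1, corrected codeword c = 110001111001001

Compute s = H r^T mod 2 one row at a time:
  s_1 = 1 + 1 + 0 + 0 + 1 + 0 + 0 + 1 = 4 ≡ 0 (mod 2).
  s_2 = 0 + 0 + 1 + 1 + 1 + 0 + 0 + 1 = 4 ≡ 0 (mod 2).
  s_3 = 1 + 0 + 1 + 1 + 0 + 0 + 0 + 1 = 4 ≡ 0 (mod 2).
  s_4 = 0 + 0 + 0 + 1 + 1 + 0 + 0 + 1 = 3 ≡ 1 (mod 2).
s = (0, 0, 0, 1)^T — this equals column 1 of H (binary 0001), so error is at position 1.
Correct: flip bit 1 of r = 010001111001001 to get c = 110001111001001.


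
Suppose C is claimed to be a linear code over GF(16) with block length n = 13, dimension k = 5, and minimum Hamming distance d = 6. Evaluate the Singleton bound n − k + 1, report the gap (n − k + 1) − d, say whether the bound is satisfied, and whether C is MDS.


Singleton RHS = n − k + 1 = 9, slack = 3, bound satisfied, not MDS.

Singleton bound: d ≤ n − k + 1.
Here n = 13, k = 5, so n − k + 1 = 9.
Given d = 6, check d ≤ 9: YES.
Slack = (n − k + 1) − d = 3.
The code is NOT MDS (slack = 3 > 0).
Description: the claimed parameters are [13, 5, 6]_16; such a code would be non-MDS.


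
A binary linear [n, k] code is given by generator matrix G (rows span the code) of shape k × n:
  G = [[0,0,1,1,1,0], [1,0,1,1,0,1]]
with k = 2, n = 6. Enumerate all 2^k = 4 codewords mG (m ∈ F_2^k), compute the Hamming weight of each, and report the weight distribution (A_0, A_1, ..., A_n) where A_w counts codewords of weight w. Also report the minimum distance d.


Weight distribution: A_0 = 1, A_3 = 2, A_4 = 1. Minimum distance d = 3.

Enumerate all 2^2 = 4 messages m ∈ F_2^2.
For each, compute codeword c = mG in F_2^6, then tally its weight.
  m = 00 → c = 000000, weight = 0.
  m = 10 → c = 001110, weight = 3.
  m = 01 → c = 101101, weight = 4.
  m = 11 → c = 100011, weight = 3.
Tally weights:
  weight 0: 1 codewords.
  weight 3: 2 codewords.
  weight 4: 1 codewords.
Minimum distance d = smallest w > 0 with A_w > 0 = 3.
Sanity: Σ A_w = 4 = 2^2 = 4 ✓.


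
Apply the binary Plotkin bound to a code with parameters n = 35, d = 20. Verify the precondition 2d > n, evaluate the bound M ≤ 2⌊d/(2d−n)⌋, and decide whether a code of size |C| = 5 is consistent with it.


Plotkin bound M ≤ 8; given |C| = 5 ≤ bound (satisfied).

Check applicability: 2d = 40, n = 35.
2d − n = 5 > 0, so Plotkin applies.
Compute d/(2d−n) = 20/5 ≈ 4.0000.
⌊d/(2d−n)⌋ = 4.
Plotkin bound: M ≤ 2·4 = 8.
Given |C| = 5, check: satisfied.
This |C| is below the Plotkin bound.


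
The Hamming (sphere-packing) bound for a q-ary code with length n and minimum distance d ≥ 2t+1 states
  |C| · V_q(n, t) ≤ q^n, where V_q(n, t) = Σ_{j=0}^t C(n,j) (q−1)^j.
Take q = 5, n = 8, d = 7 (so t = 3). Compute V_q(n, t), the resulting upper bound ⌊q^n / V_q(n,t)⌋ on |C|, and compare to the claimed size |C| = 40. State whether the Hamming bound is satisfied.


V_q(n, t) = 4065, q^n = 390625, Hamming bound = 96, |C| = 40 ≤ bound (satisfied).

Step 1: Compute V_q(n, t) = Σ_{j=0}^3 C(n, j) (q−1)^j.
  j = 0: C(8,0)·(4)^0 = 1·1 = 1.
  j = 1: C(8,1)·(4)^1 = 8·4 = 32.
  j = 2: C(8,2)·(4)^2 = 28·16 = 448.
  j = 3: C(8,3)·(4)^3 = 56·64 = 3584.
  V_q(n, t) = 1 + 32 + 448 + 3584 = 4065.
Step 2: q^n = 5^8 = 390625.
Step 3: Hamming bound ⌊q^n / V_q(n,t)⌋ = ⌊390625/4065⌋ = 96.
Step 4: Compare |C| = 40 to 96: satisfied.
The claimed |C| lies below the Hamming bound.


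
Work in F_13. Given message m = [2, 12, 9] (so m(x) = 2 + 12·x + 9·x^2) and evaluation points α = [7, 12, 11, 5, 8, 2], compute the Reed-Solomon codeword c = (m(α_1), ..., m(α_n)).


c = [7, 12, 1, 1, 11, 10]

Message polynomial: m(x) = 2 + 12·x + 9·x^2 (mod 13).
For each evaluation point α_i, compute m(α_i) mod 13:
  α_1 = 7: Horner steps 9 → 10 → 7, so m(7) = 7.
  α_2 = 12: Horner steps 9 → 3 → 12, so m(12) = 12.
  α_3 = 11: Horner steps 9 → 7 → 1, so m(11) = 1.
  α_4 = 5: Horner steps 9 → 5 → 1, so m(5) = 1.
  α_5 = 8: Horner steps 9 → 6 → 11, so m(8) = 11.
  α_6 = 2: Horner steps 9 → 4 → 10, so m(2) = 10.
Codeword c = [7, 12, 1, 1, 11, 10] ∈ F_13^6.


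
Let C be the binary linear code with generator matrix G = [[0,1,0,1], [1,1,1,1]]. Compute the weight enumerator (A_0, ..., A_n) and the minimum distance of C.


Weight distribution: A_0 = 1, A_2 = 2, A_4 = 1. Minimum distance d = 2.

Enumerate all 2^2 = 4 messages m ∈ F_2^2.
For each, compute codeword c = mG in F_2^4, then tally its weight.
  m = 00 → c = 0000, weight = 0.
  m = 10 → c = 0101, weight = 2.
  m = 01 → c = 1111, weight = 4.
  m = 11 → c = 1010, weight = 2.
Tally weights:
  weight 0: 1 codewords.
  weight 2: 2 codewords.
  weight 4: 1 codewords.
Minimum distance d = smallest w > 0 with A_w > 0 = 2.
Sanity: Σ A_w = 4 = 2^2 = 4 ✓.


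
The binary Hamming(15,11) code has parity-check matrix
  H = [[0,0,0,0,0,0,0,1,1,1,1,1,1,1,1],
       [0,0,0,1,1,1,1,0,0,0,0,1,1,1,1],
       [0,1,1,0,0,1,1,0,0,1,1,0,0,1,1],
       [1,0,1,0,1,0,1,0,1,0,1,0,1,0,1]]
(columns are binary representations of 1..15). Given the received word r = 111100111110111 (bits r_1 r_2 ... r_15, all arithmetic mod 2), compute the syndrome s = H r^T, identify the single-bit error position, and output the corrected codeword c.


s = (1, 1, 1, 1)^T, error position = 15, corrected codeword c = 111100111110110

Compute s = H r^T mod 2 one row at a time:
  s_1 = 1 + 1 + 1 + 1 + 0 + 1 + 1 + 1 = 7 ≡ 1 (mod 2).
  s_2 = 1 + 0 + 0 + 1 + 0 + 1 + 1 + 1 = 5 ≡ 1 (mod 2).
  s_3 = 1 + 1 + 0 + 1 + 1 + 1 + 1 + 1 = 7 ≡ 1 (mod 2).
  s_4 = 1 + 1 + 0 + 1 + 1 + 1 + 1 + 1 = 7 ≡ 1 (mod 2).
s = (1, 1, 1, 1)^T — this equals column 15 of H (binary 1111), so error is at position 15.
Correct: flip bit 15 of r = 111100111110111 to get c = 111100111110110.


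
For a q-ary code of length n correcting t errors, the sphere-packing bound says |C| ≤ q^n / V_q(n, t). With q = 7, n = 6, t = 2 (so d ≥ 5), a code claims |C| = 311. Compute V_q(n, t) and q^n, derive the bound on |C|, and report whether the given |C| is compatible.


V_q(n, t) = 577, q^n = 117649, Hamming bound = 203, |C| = 311 > bound (violated).

Step 1: Compute V_q(n, t) = Σ_{j=0}^2 C(n, j) (q−1)^j.
  j = 0: C(6,0)·(6)^0 = 1·1 = 1.
  j = 1: C(6,1)·(6)^1 = 6·6 = 36.
  j = 2: C(6,2)·(6)^2 = 15·36 = 540.
  V_q(n, t) = 1 + 36 + 540 = 577.
Step 2: q^n = 7^6 = 117649.
Step 3: Hamming bound ⌊q^n / V_q(n,t)⌋ = ⌊117649/577⌋ = 203.
Step 4: Compare |C| = 311 to 203: violated.
The claimed |C| lies above the Hamming bound, so no 7-ary code of length 6 with d ≥ 5 can have 311 codewords.


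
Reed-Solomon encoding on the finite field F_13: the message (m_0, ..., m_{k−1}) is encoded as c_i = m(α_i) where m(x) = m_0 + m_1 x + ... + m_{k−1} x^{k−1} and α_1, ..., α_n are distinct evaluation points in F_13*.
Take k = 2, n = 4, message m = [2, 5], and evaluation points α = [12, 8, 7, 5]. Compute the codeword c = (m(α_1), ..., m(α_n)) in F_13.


c = [10, 3, 11, 1]

Message polynomial: m(x) = 2 + 5·x (mod 13).
For each evaluation point α_i, compute m(α_i) mod 13:
  α_1 = 12: Horner steps 5 → 10, so m(12) = 10.
  α_2 = 8: Horner steps 5 → 3, so m(8) = 3.
  α_3 = 7: Horner steps 5 → 11, so m(7) = 11.
  α_4 = 5: Horner steps 5 → 1, so m(5) = 1.
Codeword c = [10, 3, 11, 1] ∈ F_13^4.


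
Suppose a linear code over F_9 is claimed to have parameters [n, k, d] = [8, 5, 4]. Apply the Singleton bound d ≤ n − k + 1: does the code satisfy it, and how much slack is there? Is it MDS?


Singleton RHS = n − k + 1 = 4, slack = 0, bound satisfied, MDS.

Singleton bound: d ≤ n − k + 1.
Here n = 8, k = 5, so n − k + 1 = 4.
Given d = 4, check d ≤ 4: YES.
Slack = (n − k + 1) − d = 0.
The code is MDS (slack = 0).
Description: the claimed parameters are [8, 5, 4]_9; such a code would be MDS (meets Singleton bound).


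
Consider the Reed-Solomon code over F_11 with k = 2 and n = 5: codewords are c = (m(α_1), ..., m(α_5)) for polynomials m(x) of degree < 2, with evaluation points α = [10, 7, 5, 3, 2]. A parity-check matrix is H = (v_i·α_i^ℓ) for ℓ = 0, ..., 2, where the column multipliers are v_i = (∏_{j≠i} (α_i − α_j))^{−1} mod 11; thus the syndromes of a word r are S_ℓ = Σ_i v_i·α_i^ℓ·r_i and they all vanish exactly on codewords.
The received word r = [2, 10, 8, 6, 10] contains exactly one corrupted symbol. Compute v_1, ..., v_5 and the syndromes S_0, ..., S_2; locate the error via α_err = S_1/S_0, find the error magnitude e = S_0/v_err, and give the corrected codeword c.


S = (6, 1, 2), error at position 5, error magnitude e = 5, c = [2, 10, 8, 6, 5].

Step 1: column multipliers v_i = (∏_{j≠i}(α_i − α_j))^{−1} mod 11.
  i = 1 (α = 10): (10−7)(10−5)(10−3)(10−2) = 3·5·7·8 = 840 ≡ 4, so v_1 = 4^{−1} = 3 (mod 11).
  i = 2 (α = 7): (7−10)(7−5)(7−3)(7−2) = (−3)·2·4·5 = −120 ≡ 1, so v_2 = 1^{−1} = 1 (mod 11).
  i = 3 (α = 5): (5−10)(5−7)(5−3)(5−2) = (−5)·(−2)·2·3 = 60 ≡ 5, so v_3 = 5^{−1} = 9 (mod 11).
  i = 4 (α = 3): (3−10)(3−7)(3−5)(3−2) = (−7)·(−4)·(−2)·1 = −56 ≡ 10, so v_4 = 10^{−1} = 10 (mod 11).
  i = 5 (α = 2): (2−10)(2−7)(2−5)(2−3) = (−8)·(−5)·(−3)·(−1) = 120 ≡ 10, so v_5 = 10^{−1} = 10 (mod 11).
  v = [3, 1, 9, 10, 10].
Step 2: syndromes of r = [2, 10, 8, 6, 10] (all sums mod 11).
  S_0 = Σ v_i r_i = 3·2 + 1·10 + 9·8 + 10·6 + 10·10 = 248 ≡ 6.
  S_1 = Σ v_i α_i r_i = 3·10·2 + 1·7·10 + 9·5·8 + 10·3·6 + 10·2·10 = 870 ≡ 1.
  α_i^2 mod 11 = [1, 5, 3, 9, 4].
  S_2 = Σ v_i α_i^2 r_i = 3·1·2 + 1·5·10 + 9·3·8 + 10·9·6 + 10·4·10 = 1212 ≡ 2.
  S = (6, 1, 2) ≠ 0, so r is not a codeword (an error is present).
Step 3: locate the error. For a single error e at position i, S_ℓ = v_i·e·α_i^ℓ, so α_err = S_1/S_0.
  S_0^{−1} = 6^{−1} = 2 (mod 11), so α_err = 1·2 = 2 ≡ 2 = α_5. Error position i = 5.
  Consistency check: S_2/S_1 = 2·1 = 2 ≡ 2 = α_err ✓ (single-error assumption holds).
Step 4: error magnitude e = S_0/v_5 = S_0·∏_{j≠5}(α_5 − α_j) = 6·10 = 60 ≡ 5 (mod 11).
Step 5: correct position 5: c_5 = r_5 − e = 10 − 5 ≡ 5 (mod 11). Hence c = [2, 10, 8, 6, 5].
  Check: interpolating c through the α_i gives m(x) = 3 + 1·x (degree < 2) with m(α_i) = c_i for every i, so c is indeed a codeword.


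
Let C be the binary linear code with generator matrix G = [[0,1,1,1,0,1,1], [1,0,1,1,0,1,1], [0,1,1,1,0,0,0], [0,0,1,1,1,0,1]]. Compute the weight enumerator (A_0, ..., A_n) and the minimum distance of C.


Weight distribution: A_0 = 1, A_2 = 2, A_3 = 6, A_4 = 3, A_5 = 2, A_6 = 2. Minimum distance d = 2.

Enumerate all 2^4 = 16 messages m ∈ F_2^4.
For each, compute codeword c = mG in F_2^7, then tally its weight.
  m = 0000 → c = 0000000, weight = 0.
  m = 1000 → c = 0111011, weight = 5.
  m = 0100 → c = 1011011, weight = 5.
  m = 1100 → c = 1100000, weight = 2.
  m = 0010 → c = 0111000, weight = 3.
  m = 1010 → c = 0000011, weight = 2.
  m = 0110 → c = 1100011, weight = 4.
  m = 1110 → c = 1011000, weight = 3.
  m = 0001 → c = 0011101, weight = 4.
  m = 1001 → c = 0100110, weight = 3.
  m = 0101 → c = 1000110, weight = 3.
  m = 1101 → c = 1111101, weight = 6.
  m = 0011 → c = 0100101, weight = 3.
  m = 1011 → c = 0011110, weight = 4.
  m = 0111 → c = 1111110, weight = 6.
  m = 1111 → c = 1000101, weight = 3.
Tally weights:
  weight 0: 1 codewords.
  weight 2: 2 codewords.
  weight 3: 6 codewords.
  weight 4: 3 codewords.
  weight 5: 2 codewords.
  weight 6: 2 codewords.
Minimum distance d = smallest w > 0 with A_w > 0 = 2.
Sanity: Σ A_w = 16 = 2^4 = 16 ✓.


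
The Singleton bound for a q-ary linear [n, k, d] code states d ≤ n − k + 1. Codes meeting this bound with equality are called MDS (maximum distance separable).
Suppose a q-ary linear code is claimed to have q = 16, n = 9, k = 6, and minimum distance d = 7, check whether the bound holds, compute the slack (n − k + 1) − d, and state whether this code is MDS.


Singleton RHS = n − k + 1 = 4, slack = -3, bound violated (no such code; not MDS).

Singleton bound: d ≤ n − k + 1.
Here n = 9, k = 6, so n − k + 1 = 4.
Given d = 7, check d ≤ 4: NO.
Slack = (n − k + 1) − d = -3.
The slack is negative: d = 7 exceeds n − k + 1 = 4 by 3, so the Singleton bound is violated and no linear [9, 6, 7]_16 code can exist. In particular it is not MDS (MDS requires d = n − k + 1 exactly).
Description: the claimed parameters are [9, 6, 7]_16; such a code would be impossible (violates the Singleton bound).


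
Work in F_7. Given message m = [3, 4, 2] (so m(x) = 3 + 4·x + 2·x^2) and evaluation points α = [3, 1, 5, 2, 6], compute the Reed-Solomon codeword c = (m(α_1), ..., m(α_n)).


c = [5, 2, 3, 5, 1]

Message polynomial: m(x) = 3 + 4·x + 2·x^2 (mod 7).
For each evaluation point α_i, compute m(α_i) mod 7:
  α_1 = 3: Horner steps 2 → 3 → 5, so m(3) = 5.
  α_2 = 1: Horner steps 2 → 6 → 2, so m(1) = 2.
  α_3 = 5: Horner steps 2 → 0 → 3, so m(5) = 3.
  α_4 = 2: Horner steps 2 → 1 → 5, so m(2) = 5.
  α_5 = 6: Horner steps 2 → 2 → 1, so m(6) = 1.
Codeword c = [5, 2, 3, 5, 1] ∈ F_7^5.


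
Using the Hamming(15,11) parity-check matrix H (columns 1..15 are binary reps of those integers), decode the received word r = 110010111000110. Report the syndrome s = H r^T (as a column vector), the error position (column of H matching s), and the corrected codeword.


s = (0, 0, 1, 1)^T, error position = 3, corrected codeword c = 111010111000110

Compute s = H r^T mod 2 one row at a time:
  s_1 = 1 + 1 + 0 + 0 + 0 + 1 + 1 + 0 = 4 ≡ 0 (mod 2).
  s_2 = 0 + 1 + 0 + 1 + 0 + 1 + 1 + 0 = 4 ≡ 0 (mod 2).
  s_3 = 1 + 0 + 0 + 1 + 0 + 0 + 1 + 0 = 3 ≡ 1 (mod 2).
  s_4 = 1 + 0 + 1 + 1 + 1 + 0 + 1 + 0 = 5 ≡ 1 (mod 2).
s = (0, 0, 1, 1)^T — this equals column 3 of H (binary 0011), so error is at position 3.
Correct: flip bit 3 of r = 110010111000110 to get c = 111010111000110.


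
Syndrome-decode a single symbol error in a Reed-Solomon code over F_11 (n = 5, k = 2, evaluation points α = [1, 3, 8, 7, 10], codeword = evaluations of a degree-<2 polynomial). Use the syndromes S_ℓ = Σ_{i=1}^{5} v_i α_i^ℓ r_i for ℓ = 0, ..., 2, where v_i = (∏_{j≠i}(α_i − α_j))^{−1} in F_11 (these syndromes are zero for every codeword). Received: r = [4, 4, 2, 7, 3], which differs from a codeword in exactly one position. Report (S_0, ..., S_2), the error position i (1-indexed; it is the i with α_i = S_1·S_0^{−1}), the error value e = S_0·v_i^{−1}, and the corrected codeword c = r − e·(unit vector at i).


S = (9, 5, 4), error at position 2, error magnitude e = 10, c = [4, 5, 2, 7, 3].

Step 1: column multipliers v_i = (∏_{j≠i}(α_i − α_j))^{−1} mod 11.
  i = 1 (α = 1): (1−3)(1−8)(1−7)(1−10) = (−2)·(−7)·(−6)·(−9) = 756 ≡ 8, so v_1 = 8^{−1} = 7 (mod 11).
  i = 2 (α = 3): (3−1)(3−8)(3−7)(3−10) = 2·(−5)·(−4)·(−7) = −280 ≡ 6, so v_2 = 6^{−1} = 2 (mod 11).
  i = 3 (α = 8): (8−1)(8−3)(8−7)(8−10) = 7·5·1·(−2) = −70 ≡ 7, so v_3 = 7^{−1} = 8 (mod 11).
  i = 4 (α = 7): (7−1)(7−3)(7−8)(7−10) = 6·4·(−1)·(−3) = 72 ≡ 6, so v_4 = 6^{−1} = 2 (mod 11).
  i = 5 (α = 10): (10−1)(10−3)(10−8)(10−7) = 9·7·2·3 = 378 ≡ 4, so v_5 = 4^{−1} = 3 (mod 11).
  v = [7, 2, 8, 2, 3].
Step 2: syndromes of r = [4, 4, 2, 7, 3] (all sums mod 11).
  S_0 = Σ v_i r_i = 7·4 + 2·4 + 8·2 + 2·7 + 3·3 = 75 ≡ 9.
  S_1 = Σ v_i α_i r_i = 7·1·4 + 2·3·4 + 8·8·2 + 2·7·7 + 3·10·3 = 368 ≡ 5.
  α_i^2 mod 11 = [1, 9, 9, 5, 1].
  S_2 = Σ v_i α_i^2 r_i = 7·1·4 + 2·9·4 + 8·9·2 + 2·5·7 + 3·1·3 = 323 ≡ 4.
  S = (9, 5, 4) ≠ 0, so r is not a codeword (an error is present).
Step 3: locate the error. For a single error e at position i, S_ℓ = v_i·e·α_i^ℓ, so α_err = S_1/S_0.
  S_0^{−1} = 9^{−1} = 5 (mod 11), so α_err = 5·5 = 25 ≡ 3 = α_2. Error position i = 2.
  Consistency check: S_2/S_1 = 4·9 = 36 ≡ 3 = α_err ✓ (single-error assumption holds).
Step 4: error magnitude e = S_0/v_2 = S_0·∏_{j≠2}(α_2 − α_j) = 9·6 = 54 ≡ 10 (mod 11).
Step 5: correct position 2: c_2 = r_2 − e = 4 − 10 ≡ 5 (mod 11). Hence c = [4, 5, 2, 7, 3].
  Check: interpolating c through the α_i gives m(x) = 9 + 6·x (degree < 2) with m(α_i) = c_i for every i, so c is indeed a codeword.


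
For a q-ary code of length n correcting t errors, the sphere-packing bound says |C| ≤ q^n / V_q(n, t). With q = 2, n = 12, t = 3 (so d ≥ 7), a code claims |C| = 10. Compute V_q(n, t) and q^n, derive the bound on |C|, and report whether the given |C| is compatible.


V_q(n, t) = 299, q^n = 4096, Hamming bound = 13, |C| = 10 ≤ bound (satisfied).

Step 1: Compute V_q(n, t) = Σ_{j=0}^3 C(n, j) (q−1)^j.
  j = 0: C(12,0)·(1)^0 = 1·1 = 1.
  j = 1: C(12,1)·(1)^1 = 12·1 = 12.
  j = 2: C(12,2)·(1)^2 = 66·1 = 66.
  j = 3: C(12,3)·(1)^3 = 220·1 = 220.
  V_q(n, t) = 1 + 12 + 66 + 220 = 299.
Step 2: q^n = 2^12 = 4096.
Step 3: Hamming bound ⌊q^n / V_q(n,t)⌋ = ⌊4096/299⌋ = 13.
Step 4: Compare |C| = 10 to 13: satisfied.
The claimed |C| lies below the Hamming bound.


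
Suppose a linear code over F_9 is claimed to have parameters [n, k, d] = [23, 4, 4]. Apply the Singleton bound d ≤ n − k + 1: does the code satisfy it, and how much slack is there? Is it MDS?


Singleton RHS = n − k + 1 = 20, slack = 16, bound satisfied, not MDS.

Singleton bound: d ≤ n − k + 1.
Here n = 23, k = 4, so n − k + 1 = 20.
Given d = 4, check d ≤ 20: YES.
Slack = (n − k + 1) − d = 16.
The code is NOT MDS (slack = 16 > 0).
Description: the claimed parameters are [23, 4, 4]_9; such a code would be non-MDS.


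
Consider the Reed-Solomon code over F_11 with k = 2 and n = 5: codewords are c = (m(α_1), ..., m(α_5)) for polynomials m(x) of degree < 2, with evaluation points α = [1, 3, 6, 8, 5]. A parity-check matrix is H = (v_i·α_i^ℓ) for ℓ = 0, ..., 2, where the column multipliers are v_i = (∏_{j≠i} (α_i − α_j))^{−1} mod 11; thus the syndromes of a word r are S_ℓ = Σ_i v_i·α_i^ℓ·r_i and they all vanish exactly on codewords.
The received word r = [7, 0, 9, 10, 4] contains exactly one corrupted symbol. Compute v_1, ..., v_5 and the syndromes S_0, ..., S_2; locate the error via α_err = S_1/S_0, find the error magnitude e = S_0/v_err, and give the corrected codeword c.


S = (1, 6, 3), error at position 3, error magnitude e = 3, c = [7, 0, 6, 10, 4].

Step 1: column multipliers v_i = (∏_{j≠i}(α_i − α_j))^{−1} mod 11.
  i = 1 (α = 1): (1−3)(1−6)(1−8)(1−5) = (−2)·(−5)·(−7)·(−4) = 280 ≡ 5, so v_1 = 5^{−1} = 9 (mod 11).
  i = 2 (α = 3): (3−1)(3−6)(3−8)(3−5) = 2·(−3)·(−5)·(−2) = −60 ≡ 6, so v_2 = 6^{−1} = 2 (mod 11).
  i = 3 (α = 6): (6−1)(6−3)(6−8)(6−5) = 5·3·(−2)·1 = −30 ≡ 3, so v_3 = 3^{−1} = 4 (mod 11).
  i = 4 (α = 8): (8−1)(8−3)(8−6)(8−5) = 7·5·2·3 = 210 ≡ 1, so v_4 = 1^{−1} = 1 (mod 11).
  i = 5 (α = 5): (5−1)(5−3)(5−6)(5−8) = 4·2·(−1)·(−3) = 24 ≡ 2, so v_5 = 2^{−1} = 6 (mod 11).
  v = [9, 2, 4, 1, 6].
Step 2: syndromes of r = [7, 0, 9, 10, 4] (all sums mod 11).
  S_0 = Σ v_i r_i = 9·7 + 2·0 + 4·9 + 1·10 + 6·4 = 133 ≡ 1.
  S_1 = Σ v_i α_i r_i = 9·1·7 + 2·3·0 + 4·6·9 + 1·8·10 + 6·5·4 = 479 ≡ 6.
  α_i^2 mod 11 = [1, 9, 3, 9, 3].
  S_2 = Σ v_i α_i^2 r_i = 9·1·7 + 2·9·0 + 4·3·9 + 1·9·10 + 6·3·4 = 333 ≡ 3.
  S = (1, 6, 3) ≠ 0, so r is not a codeword (an error is present).
Step 3: locate the error. For a single error e at position i, S_ℓ = v_i·e·α_i^ℓ, so α_err = S_1/S_0.
  S_0^{−1} = 1^{−1} = 1 (mod 11), so α_err = 6·1 = 6 ≡ 6 = α_3. Error position i = 3.
  Consistency check: S_2/S_1 = 3·2 = 6 ≡ 6 = α_err ✓ (single-error assumption holds).
Step 4: error magnitude e = S_0/v_3 = S_0·∏_{j≠3}(α_3 − α_j) = 1·3 = 3 ≡ 3 (mod 11).
Step 5: correct position 3: c_3 = r_3 − e = 9 − 3 ≡ 6 (mod 11). Hence c = [7, 0, 6, 10, 4].
  Check: interpolating c through the α_i gives m(x) = 5 + 2·x (degree < 2) with m(α_i) = c_i for every i, so c is indeed a codeword.


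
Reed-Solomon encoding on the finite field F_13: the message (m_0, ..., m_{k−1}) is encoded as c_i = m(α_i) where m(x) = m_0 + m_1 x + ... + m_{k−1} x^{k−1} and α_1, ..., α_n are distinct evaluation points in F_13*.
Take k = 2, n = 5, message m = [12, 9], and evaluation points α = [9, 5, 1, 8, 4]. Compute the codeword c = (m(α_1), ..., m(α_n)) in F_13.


c = [2, 5, 8, 6, 9]

Message polynomial: m(x) = 12 + 9·x (mod 13).
For each evaluation point α_i, compute m(α_i) mod 13:
  α_1 = 9: Horner steps 9 → 2, so m(9) = 2.
  α_2 = 5: Horner steps 9 → 5, so m(5) = 5.
  α_3 = 1: Horner steps 9 → 8, so m(1) = 8.
  α_4 = 8: Horner steps 9 → 6, so m(8) = 6.
  α_5 = 4: Horner steps 9 → 9, so m(4) = 9.
Codeword c = [2, 5, 8, 6, 9] ∈ F_13^5.


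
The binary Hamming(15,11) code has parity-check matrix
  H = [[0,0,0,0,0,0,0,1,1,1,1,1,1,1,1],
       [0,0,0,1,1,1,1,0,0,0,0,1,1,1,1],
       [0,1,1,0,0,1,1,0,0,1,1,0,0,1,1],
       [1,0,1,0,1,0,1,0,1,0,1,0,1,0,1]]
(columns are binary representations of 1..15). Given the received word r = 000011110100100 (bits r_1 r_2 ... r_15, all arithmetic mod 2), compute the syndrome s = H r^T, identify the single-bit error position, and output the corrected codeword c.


s = (1, 0, 1, 1)^T, error position = 11, corrected codeword c = 000011110110100

Compute s = H r^T mod 2 one row at a time:
  s_1 = 1 + 0 + 1 + 0 + 0 + 1 + 0 + 0 = 3 ≡ 1 (mod 2).
  s_2 = 0 + 1 + 1 + 1 + 0 + 1 + 0 + 0 = 4 ≡ 0 (mod 2).
  s_3 = 0 + 0 + 1 + 1 + 1 + 0 + 0 + 0 = 3 ≡ 1 (mod 2).
  s_4 = 0 + 0 + 1 + 1 + 0 + 0 + 1 + 0 = 3 ≡ 1 (mod 2).
s = (1, 0, 1, 1)^T — this equals column 11 of H (binary 1011), so error is at position 11.
Correct: flip bit 11 of r = 000011110100100 to get c = 000011110110100.


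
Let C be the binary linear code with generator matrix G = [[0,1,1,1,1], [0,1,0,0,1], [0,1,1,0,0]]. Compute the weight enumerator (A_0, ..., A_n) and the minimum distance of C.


Weight distribution: A_0 = 1, A_2 = 6, A_4 = 1. Minimum distance d = 2.

Enumerate all 2^3 = 8 messages m ∈ F_2^3.
For each, compute codeword c = mG in F_2^5, then tally its weight.
  m = 000 → c = 00000, weight = 0.
  m = 100 → c = 01111, weight = 4.
  m = 010 → c = 01001, weight = 2.
  m = 110 → c = 00110, weight = 2.
  m = 001 → c = 01100, weight = 2.
  m = 101 → c = 00011, weight = 2.
  m = 011 → c = 00101, weight = 2.
  m = 111 → c = 01010, weight = 2.
Tally weights:
  weight 0: 1 codewords.
  weight 2: 6 codewords.
  weight 4: 1 codewords.
Minimum distance d = smallest w > 0 with A_w > 0 = 2.
Sanity: Σ A_w = 8 = 2^3 = 8 ✓.


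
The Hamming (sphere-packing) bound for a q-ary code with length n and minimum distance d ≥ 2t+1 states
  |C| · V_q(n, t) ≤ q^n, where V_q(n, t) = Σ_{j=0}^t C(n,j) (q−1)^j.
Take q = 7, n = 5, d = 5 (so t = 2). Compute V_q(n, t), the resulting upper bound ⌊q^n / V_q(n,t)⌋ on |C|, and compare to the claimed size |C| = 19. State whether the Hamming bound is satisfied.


V_q(n, t) = 391, q^n = 16807, Hamming bound = 42, |C| = 19 ≤ bound (satisfied).

Step 1: Compute V_q(n, t) = Σ_{j=0}^2 C(n, j) (q−1)^j.
  j = 0: C(5,0)·(6)^0 = 1·1 = 1.
  j = 1: C(5,1)·(6)^1 = 5·6 = 30.
  j = 2: C(5,2)·(6)^2 = 10·36 = 360.
  V_q(n, t) = 1 + 30 + 360 = 391.
Step 2: q^n = 7^5 = 16807.
Step 3: Hamming bound ⌊q^n / V_q(n,t)⌋ = ⌊16807/391⌋ = 42.
Step 4: Compare |C| = 19 to 42: satisfied.
The claimed |C| lies below the Hamming bound.


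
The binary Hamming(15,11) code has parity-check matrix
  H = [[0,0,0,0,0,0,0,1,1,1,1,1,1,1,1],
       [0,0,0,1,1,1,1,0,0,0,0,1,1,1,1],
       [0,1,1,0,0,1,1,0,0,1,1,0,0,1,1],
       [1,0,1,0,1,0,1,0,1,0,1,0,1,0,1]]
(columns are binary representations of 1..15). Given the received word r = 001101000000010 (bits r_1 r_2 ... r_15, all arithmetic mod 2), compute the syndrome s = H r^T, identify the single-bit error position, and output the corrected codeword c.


s = (1, 1, 1, 1)^T, error position = 15, corrected codeword c = 001101000000011

Compute s = H r^T mod 2 one row at a time:
  s_1 = 0 + 0 + 0 + 0 + 0 + 0 + 1 + 0 = 1 ≡ 1 (mod 2).
  s_2 = 1 + 0 + 1 + 0 + 0 + 0 + 1 + 0 = 3 ≡ 1 (mod 2).
  s_3 = 0 + 1 + 1 + 0 + 0 + 0 + 1 + 0 = 3 ≡ 1 (mod 2).
  s_4 = 0 + 1 + 0 + 0 + 0 + 0 + 0 + 0 = 1 ≡ 1 (mod 2).
s = (1, 1, 1, 1)^T — this equals column 15 of H (binary 1111), so error is at position 15.
Correct: flip bit 15 of r = 001101000000010 to get c = 001101000000011.


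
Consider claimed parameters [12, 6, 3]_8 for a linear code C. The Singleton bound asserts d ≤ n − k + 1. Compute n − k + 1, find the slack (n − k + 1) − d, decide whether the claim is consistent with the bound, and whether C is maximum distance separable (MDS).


Singleton RHS = n − k + 1 = 7, slack = 4, bound satisfied, not MDS.

Singleton bound: d ≤ n − k + 1.
Here n = 12, k = 6, so n − k + 1 = 7.
Given d = 3, check d ≤ 7: YES.
Slack = (n − k + 1) − d = 4.
The code is NOT MDS (slack = 4 > 0).
Description: the claimed parameters are [12, 6, 3]_8; such a code would be non-MDS.


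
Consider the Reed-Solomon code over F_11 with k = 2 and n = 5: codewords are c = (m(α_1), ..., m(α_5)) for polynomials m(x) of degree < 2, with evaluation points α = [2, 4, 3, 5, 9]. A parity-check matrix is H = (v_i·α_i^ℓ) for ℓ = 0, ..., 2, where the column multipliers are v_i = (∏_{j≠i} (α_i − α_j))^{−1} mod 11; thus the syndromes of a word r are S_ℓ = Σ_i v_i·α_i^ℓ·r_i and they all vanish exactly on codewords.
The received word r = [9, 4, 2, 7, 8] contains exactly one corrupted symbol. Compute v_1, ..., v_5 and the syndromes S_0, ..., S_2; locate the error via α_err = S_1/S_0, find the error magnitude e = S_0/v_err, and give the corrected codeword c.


S = (10, 8, 2), error at position 3, error magnitude e = 1, c = [9, 4, 1, 7, 8].

Step 1: column multipliers v_i = (∏_{j≠i}(α_i − α_j))^{−1} mod 11.
  i = 1 (α = 2): (2−4)(2−3)(2−5)(2−9) = (−2)·(−1)·(−3)·(−7) = 42 ≡ 9, so v_1 = 9^{−1} = 5 (mod 11).
  i = 2 (α = 4): (4−2)(4−3)(4−5)(4−9) = 2·1·(−1)·(−5) = 10 ≡ 10, so v_2 = 10^{−1} = 10 (mod 11).
  i = 3 (α = 3): (3−2)(3−4)(3−5)(3−9) = 1·(−1)·(−2)·(−6) = −12 ≡ 10, so v_3 = 10^{−1} = 10 (mod 11).
  i = 4 (α = 5): (5−2)(5−4)(5−3)(5−9) = 3·1·2·(−4) = −24 ≡ 9, so v_4 = 9^{−1} = 5 (mod 11).
  i = 5 (α = 9): (9−2)(9−4)(9−3)(9−5) = 7·5·6·4 = 840 ≡ 4, so v_5 = 4^{−1} = 3 (mod 11).
  v = [5, 10, 10, 5, 3].
Step 2: syndromes of r = [9, 4, 2, 7, 8] (all sums mod 11).
  S_0 = Σ v_i r_i = 5·9 + 10·4 + 10·2 + 5·7 + 3·8 = 164 ≡ 10.
  S_1 = Σ v_i α_i r_i = 5·2·9 + 10·4·4 + 10·3·2 + 5·5·7 + 3·9·8 = 701 ≡ 8.
  α_i^2 mod 11 = [4, 5, 9, 3, 4].
  S_2 = Σ v_i α_i^2 r_i = 5·4·9 + 10·5·4 + 10·9·2 + 5·3·7 + 3·4·8 = 761 ≡ 2.
  S = (10, 8, 2) ≠ 0, so r is not a codeword (an error is present).
Step 3: locate the error. For a single error e at position i, S_ℓ = v_i·e·α_i^ℓ, so α_err = S_1/S_0.
  S_0^{−1} = 10^{−1} = 10 (mod 11), so α_err = 8·10 = 80 ≡ 3 = α_3. Error position i = 3.
  Consistency check: S_2/S_1 = 2·7 = 14 ≡ 3 = α_err ✓ (single-error assumption holds).
Step 4: error magnitude e = S_0/v_3 = S_0·∏_{j≠3}(α_3 − α_j) = 10·10 = 100 ≡ 1 (mod 11).
Step 5: correct position 3: c_3 = r_3 − e = 2 − 1 ≡ 1 (mod 11). Hence c = [9, 4, 1, 7, 8].
  Check: interpolating c through the α_i gives m(x) = 3 + 3·x (degree < 2) with m(α_i) = c_i for every i, so c is indeed a codeword.


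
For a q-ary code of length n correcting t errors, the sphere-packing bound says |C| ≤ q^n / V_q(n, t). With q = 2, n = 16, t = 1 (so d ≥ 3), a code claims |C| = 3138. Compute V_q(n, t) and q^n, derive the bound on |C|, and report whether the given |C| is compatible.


V_q(n, t) = 17, q^n = 65536, Hamming bound = 3855, |C| = 3138 ≤ bound (satisfied).

Step 1: Compute V_q(n, t) = Σ_{j=0}^1 C(n, j) (q−1)^j.
  j = 0: C(16,0)·(1)^0 = 1·1 = 1.
  j = 1: C(16,1)·(1)^1 = 16·1 = 16.
  V_q(n, t) = 1 + 16 = 17.
Step 2: q^n = 2^16 = 65536.
Step 3: Hamming bound ⌊q^n / V_q(n,t)⌋ = ⌊65536/17⌋ = 3855.
Step 4: Compare |C| = 3138 to 3855: satisfied.
The claimed |C| lies below the Hamming bound.


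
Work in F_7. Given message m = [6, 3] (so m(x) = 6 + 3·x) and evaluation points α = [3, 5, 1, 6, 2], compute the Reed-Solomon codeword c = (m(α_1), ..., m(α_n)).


c = [1, 0, 2, 3, 5]

Message polynomial: m(x) = 6 + 3·x (mod 7).
For each evaluation point α_i, compute m(α_i) mod 7:
  α_1 = 3: Horner steps 3 → 1, so m(3) = 1.
  α_2 = 5: Horner steps 3 → 0, so m(5) = 0.
  α_3 = 1: Horner steps 3 → 2, so m(1) = 2.
  α_4 = 6: Horner steps 3 → 3, so m(6) = 3.
  α_5 = 2: Horner steps 3 → 5, so m(2) = 5.
Codeword c = [1, 0, 2, 3, 5] ∈ F_7^5.


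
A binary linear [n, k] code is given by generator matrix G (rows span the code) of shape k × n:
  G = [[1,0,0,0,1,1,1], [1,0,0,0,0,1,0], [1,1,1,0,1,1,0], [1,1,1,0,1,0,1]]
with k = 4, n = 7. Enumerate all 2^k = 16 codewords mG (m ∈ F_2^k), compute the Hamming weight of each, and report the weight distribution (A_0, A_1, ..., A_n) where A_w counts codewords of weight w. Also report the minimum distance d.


Weight distribution: A_0 = 1, A_2 = 6, A_3 = 4, A_4 = 1, A_5 = 4. Minimum distance d = 2.

Enumerate all 2^4 = 16 messages m ∈ F_2^4.
For each, compute codeword c = mG in F_2^7, then tally its weight.
  m = 0000 → c = 0000000, weight = 0.
  m = 1000 → c = 1000111, weight = 4.
  m = 0100 → c = 1000010, weight = 2.
  m = 1100 → c = 0000101, weight = 2.
  m = 0010 → c = 1110110, weight = 5.
  m = 1010 → c = 0110001, weight = 3.
  m = 0110 → c = 0110100, weight = 3.
  m = 1110 → c = 1110011, weight = 5.
  m = 0001 → c = 1110101, weight = 5.
  m = 1001 → c = 0110010, weight = 3.
  m = 0101 → c = 0110111, weight = 5.
  m = 1101 → c = 1110000, weight = 3.
  m = 0011 → c = 0000011, weight = 2.
  m = 1011 → c = 1000100, weight = 2.
  m = 0111 → c = 1000001, weight = 2.
  m = 1111 → c = 0000110, weight = 2.
Tally weights:
  weight 0: 1 codewords.
  weight 2: 6 codewords.
  weight 3: 4 codewords.
  weight 4: 1 codewords.
  weight 5: 4 codewords.
Minimum distance d = smallest w > 0 with A_w > 0 = 2.
Sanity: Σ A_w = 16 = 2^4 = 16 ✓.
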